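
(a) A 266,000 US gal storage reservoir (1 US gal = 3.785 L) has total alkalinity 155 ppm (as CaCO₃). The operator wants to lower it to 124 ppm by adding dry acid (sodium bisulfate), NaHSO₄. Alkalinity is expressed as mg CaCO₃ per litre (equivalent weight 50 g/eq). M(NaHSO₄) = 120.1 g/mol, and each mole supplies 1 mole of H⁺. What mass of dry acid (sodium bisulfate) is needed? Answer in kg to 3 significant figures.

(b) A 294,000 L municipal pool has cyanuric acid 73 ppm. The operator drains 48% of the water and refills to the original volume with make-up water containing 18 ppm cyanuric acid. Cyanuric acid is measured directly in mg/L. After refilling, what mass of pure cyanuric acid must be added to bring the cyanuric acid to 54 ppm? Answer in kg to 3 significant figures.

(a) 75.0 kg; (b) 2.18 kg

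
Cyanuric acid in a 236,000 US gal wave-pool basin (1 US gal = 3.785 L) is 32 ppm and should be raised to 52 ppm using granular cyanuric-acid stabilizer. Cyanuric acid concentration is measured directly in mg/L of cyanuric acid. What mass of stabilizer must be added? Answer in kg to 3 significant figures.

17.9 kg

Volume: 236,000 US gal × 3.785 L/gal = 893,260 L.
CYA to add: (52 − 32) = 20 mg/L × 893,260 L = 17,870 g cyanuric acid.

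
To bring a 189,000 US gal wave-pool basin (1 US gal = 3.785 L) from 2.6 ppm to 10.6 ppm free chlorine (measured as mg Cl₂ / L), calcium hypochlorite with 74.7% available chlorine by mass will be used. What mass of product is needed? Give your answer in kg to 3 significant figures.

7.66 kg

Volume: 189,000 US gal × 3.785 L/gal = 715,365 L.
Chlorine deficit: 10.6 − 2.6 = 8 ppm = 8 mg/L as Cl₂.
Cl₂ equivalent needed: 8 mg/L × 715,365 L = 5,723,000 mg = 5723 g.
Product at 74.7% available chlorine: 5723 / 0.747 = 7661 g.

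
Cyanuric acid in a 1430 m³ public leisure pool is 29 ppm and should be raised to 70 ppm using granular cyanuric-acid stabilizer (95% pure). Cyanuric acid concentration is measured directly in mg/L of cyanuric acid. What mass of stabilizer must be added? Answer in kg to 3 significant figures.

61.7 kg

Volume: 1430 m³ = 1,430,000 L.
CYA to add: (70 − 29) = 41 mg/L × 1,430,000 L = 58,630 g cyanuric acid.
At 95% purity: 58,630 / 0.95 = 61,720 g product.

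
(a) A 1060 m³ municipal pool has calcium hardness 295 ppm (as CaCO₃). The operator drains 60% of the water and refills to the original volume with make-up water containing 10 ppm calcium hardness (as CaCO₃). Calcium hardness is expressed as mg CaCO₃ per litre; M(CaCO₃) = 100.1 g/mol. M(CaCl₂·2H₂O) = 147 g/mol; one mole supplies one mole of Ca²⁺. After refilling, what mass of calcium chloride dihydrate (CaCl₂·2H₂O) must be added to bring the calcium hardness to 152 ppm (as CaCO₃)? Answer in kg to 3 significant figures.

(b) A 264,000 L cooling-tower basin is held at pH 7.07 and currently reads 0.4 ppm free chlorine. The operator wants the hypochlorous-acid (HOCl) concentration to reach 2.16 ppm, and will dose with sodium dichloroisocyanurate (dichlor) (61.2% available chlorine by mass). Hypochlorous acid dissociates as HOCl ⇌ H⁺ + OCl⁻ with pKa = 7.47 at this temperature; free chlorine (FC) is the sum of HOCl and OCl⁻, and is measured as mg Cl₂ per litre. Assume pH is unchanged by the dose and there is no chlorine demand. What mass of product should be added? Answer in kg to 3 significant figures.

(a) Volume: 1060 m³ = 1,060,000 L.
(a) After draining 60% and refilling: 295 × 0.40 + 10 × 0.60 = 124 ppm.
(a) Deficit to target: 152 − 124 = 28 mg/L.
(a) As CaCO₃: 28 mg/L × 1,060,000 L = 29,680 g; ÷ 100.1 = 296.5 mol Ca²⁺.
(a) Mass: 296.5 × 147 = 43,590 g.

(b) [OCl⁻]/[HOCl] = 10^(pH − pKa) = 10^(7.07 − 7.47) = 0.3981; fraction as HOCl = 1/(1 + 0.3981) = 0.7153.
(b) Free chlorine required for 2.16 ppm HOCl: 2.16 / 0.7153 = 3.02 ppm.
(b) FC to add: 3.02 − 0.4 = 2.62 mg/L as Cl₂.
(b) Cl₂ equivalent: 2.62 mg/L × 264,000 L = 691.7 g.
(b) Product at 61.2% available Cl: 691.7 / 0.612 = 1130 g.

(a) 43.6 kg; (b) 1.13 kg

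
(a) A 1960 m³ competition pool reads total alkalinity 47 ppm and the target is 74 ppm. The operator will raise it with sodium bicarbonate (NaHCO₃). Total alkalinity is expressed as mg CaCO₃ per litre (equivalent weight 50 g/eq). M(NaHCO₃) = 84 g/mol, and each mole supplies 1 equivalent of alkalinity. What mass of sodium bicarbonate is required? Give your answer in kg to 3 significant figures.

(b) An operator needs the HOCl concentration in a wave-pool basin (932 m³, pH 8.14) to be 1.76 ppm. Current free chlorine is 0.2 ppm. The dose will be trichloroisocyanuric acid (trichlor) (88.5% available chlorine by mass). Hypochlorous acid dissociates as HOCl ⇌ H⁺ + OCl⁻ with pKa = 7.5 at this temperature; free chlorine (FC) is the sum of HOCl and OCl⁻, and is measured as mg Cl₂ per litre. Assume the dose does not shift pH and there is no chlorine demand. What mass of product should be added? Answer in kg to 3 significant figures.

(a) Volume: 1960 m³ = 1,960,000 L.
(a) Alkalinity to add: (74 − 47) = 27 mg/L as CaCO₃ × 1,960,000 L = 52,920 g as CaCO₃.
(a) Equivalents: 52,920 g ÷ 50 g/eq = 1058 eq.
(a) NaHCO₃ supplies 1 eq per mole → 1058 mol.
(a) Mass: 1058 mol × 84 g/mol = 88,910 g.

(b) Volume: 932 m³ = 932,000 L.
(b) [OCl⁻]/[HOCl] = 10^(pH − pKa) = 10^(8.14 − 7.5) = 4.365; fraction as HOCl = 1/(1 + 4.365) = 0.1864.
(b) Free chlorine required for 1.76 ppm HOCl: 1.76 / 0.1864 = 9.443 ppm.
(b) FC to add: 9.443 − 0.2 = 9.243 mg/L as Cl₂.
(b) Cl₂ equivalent: 9.243 mg/L × 932,000 L = 8614 g.
(b) Product at 88.5% available Cl: 8614 / 0.885 = 9734 g.

(a) 88.9 kg; (b) 9.73 kg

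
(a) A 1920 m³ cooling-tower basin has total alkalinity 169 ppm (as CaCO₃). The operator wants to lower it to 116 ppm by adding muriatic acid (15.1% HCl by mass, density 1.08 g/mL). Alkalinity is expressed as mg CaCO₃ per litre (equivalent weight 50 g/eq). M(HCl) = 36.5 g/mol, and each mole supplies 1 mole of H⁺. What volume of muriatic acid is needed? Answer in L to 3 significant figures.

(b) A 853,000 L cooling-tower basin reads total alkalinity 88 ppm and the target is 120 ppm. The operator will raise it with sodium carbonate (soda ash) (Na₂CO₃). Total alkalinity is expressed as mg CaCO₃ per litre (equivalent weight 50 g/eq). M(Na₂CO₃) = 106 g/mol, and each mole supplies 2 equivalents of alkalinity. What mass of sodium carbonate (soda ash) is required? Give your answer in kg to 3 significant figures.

(a) 456 L; (b) 28.9 kg

(a) Volume: 1920 m³ = 1,920,000 L.
(a) Alkalinity to neutralize: (169 − 116) = 53 mg/L as CaCO₃ × 1,920,000 L = 101,800 g as CaCO₃.
(a) Equivalents of H⁺ required: 101,800 ÷ 50 g/eq = 2035 eq = 2035 mol HCl.
(a) Mass of HCl: 2035 × 36.5 = 74,280 g.
(a) Mass of 15.1% solution: 74,280 / 0.151 = 492,000 g.
(a) Volume: 492,000 g ÷ 1.08 g/mL = 455,500 mL.

(b) Alkalinity to add: (120 − 88) = 32 mg/L as CaCO₃ × 853,000 L = 27,300 g as CaCO₃.
(b) Equivalents: 27,300 g ÷ 50 g/eq = 545.9 eq.
(b) Each mole of Na₂CO₃ supplies 2 eq, so 545.9 / 2 = 273 mol.
(b) Mass: 273 mol × 106 g/mol = 28,930 g.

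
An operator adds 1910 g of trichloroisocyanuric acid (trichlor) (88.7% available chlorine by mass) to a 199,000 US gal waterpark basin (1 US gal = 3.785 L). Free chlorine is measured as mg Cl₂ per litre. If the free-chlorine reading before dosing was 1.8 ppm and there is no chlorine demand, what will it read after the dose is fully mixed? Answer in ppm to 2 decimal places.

4.05 ppm

Volume: 199,000 US gal × 3.785 L/gal = 753,215 L.
Available chlorine delivered: 1910 g × 0.887 = 1694 g as Cl₂.
Concentration rise: 1694 g / 753,215 L = 2.249 mg/L = 2.25 ppm.
Final FC: 1.8 + 2.25 = 4.05 ppm.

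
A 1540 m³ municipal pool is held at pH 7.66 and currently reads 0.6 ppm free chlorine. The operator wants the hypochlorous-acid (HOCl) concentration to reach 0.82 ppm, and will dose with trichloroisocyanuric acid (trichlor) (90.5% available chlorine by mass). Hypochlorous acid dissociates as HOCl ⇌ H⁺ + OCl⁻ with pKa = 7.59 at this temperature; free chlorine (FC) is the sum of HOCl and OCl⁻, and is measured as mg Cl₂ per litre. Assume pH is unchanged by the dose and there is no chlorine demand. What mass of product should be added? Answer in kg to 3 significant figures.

2.01 kg

Volume: 1540 m³ = 1,540,000 L.
[OCl⁻]/[HOCl] = 10^(pH − pKa) = 10^(7.66 − 7.59) = 1.175; fraction as HOCl = 1/(1 + 1.175) = 0.4598.
Free chlorine required for 0.82 ppm HOCl: 0.82 / 0.4598 = 1.783 ppm.
FC to add: 1.783 − 0.6 = 1.183 mg/L as Cl₂.
Cl₂ equivalent: 1.183 mg/L × 1,540,000 L = 1822 g.
Product at 90.5% available Cl: 1822 / 0.905 = 2014 g.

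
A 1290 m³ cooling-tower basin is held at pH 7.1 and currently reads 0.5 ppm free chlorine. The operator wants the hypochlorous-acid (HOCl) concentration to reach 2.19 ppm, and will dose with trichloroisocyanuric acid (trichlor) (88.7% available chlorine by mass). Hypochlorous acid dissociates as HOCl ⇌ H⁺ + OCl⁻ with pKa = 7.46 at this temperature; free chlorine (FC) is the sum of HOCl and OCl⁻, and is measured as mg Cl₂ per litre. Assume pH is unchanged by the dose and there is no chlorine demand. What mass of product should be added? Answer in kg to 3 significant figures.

Volume: 1290 m³ = 1,290,000 L.
[OCl⁻]/[HOCl] = 10^(pH − pKa) = 10^(7.1 − 7.46) = 0.4365; fraction as HOCl = 1/(1 + 0.4365) = 0.6961.
Free chlorine required for 2.19 ppm HOCl: 2.19 / 0.6961 = 3.146 ppm.
FC to add: 3.146 − 0.5 = 2.646 mg/L as Cl₂.
Cl₂ equivalent: 2.646 mg/L × 1,290,000 L = 3413 g.
Product at 88.7% available Cl: 3413 / 0.887 = 3848 g.

3.85 kg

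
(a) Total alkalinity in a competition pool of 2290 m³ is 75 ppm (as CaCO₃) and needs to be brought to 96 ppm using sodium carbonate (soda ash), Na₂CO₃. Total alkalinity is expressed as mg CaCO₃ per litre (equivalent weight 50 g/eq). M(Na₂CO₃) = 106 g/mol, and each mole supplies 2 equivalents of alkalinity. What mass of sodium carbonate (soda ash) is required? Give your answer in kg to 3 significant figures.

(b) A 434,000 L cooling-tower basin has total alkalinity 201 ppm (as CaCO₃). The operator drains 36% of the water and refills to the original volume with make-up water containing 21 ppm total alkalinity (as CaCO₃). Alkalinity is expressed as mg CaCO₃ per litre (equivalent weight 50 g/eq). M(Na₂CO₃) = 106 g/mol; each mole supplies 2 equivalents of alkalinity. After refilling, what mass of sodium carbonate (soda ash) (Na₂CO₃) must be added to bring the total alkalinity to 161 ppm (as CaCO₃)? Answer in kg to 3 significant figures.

(a) Volume: 2290 m³ = 2,290,000 L.
(a) Alkalinity to add: (96 − 75) = 21 mg/L as CaCO₃ × 2,290,000 L = 48,090 g as CaCO₃.
(a) Equivalents: 48,090 g ÷ 50 g/eq = 961.8 eq.
(a) Each mole of Na₂CO₃ supplies 2 eq, so 961.8 / 2 = 480.9 mol.
(a) Mass: 480.9 mol × 106 g/mol = 50,980 g.

(b) After draining 36% and refilling: 201 × 0.64 + 21 × 0.36 = 136.2 ppm.
(b) Deficit to target: 161 − 136.2 = 24.8 mg/L.
(b) As CaCO₃: 24.8 mg/L × 434,000 L = 10,760 g; ÷ 50 g/eq ÷ 2 = 107.6 mol Na₂CO₃.
(b) Mass: 107.6 × 106 = 11,410 g.

(a) 51.0 kg; (b) 11.4 kg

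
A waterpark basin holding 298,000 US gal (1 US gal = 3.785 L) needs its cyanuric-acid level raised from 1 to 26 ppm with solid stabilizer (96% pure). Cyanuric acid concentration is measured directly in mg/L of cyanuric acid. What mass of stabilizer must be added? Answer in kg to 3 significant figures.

29.4 kg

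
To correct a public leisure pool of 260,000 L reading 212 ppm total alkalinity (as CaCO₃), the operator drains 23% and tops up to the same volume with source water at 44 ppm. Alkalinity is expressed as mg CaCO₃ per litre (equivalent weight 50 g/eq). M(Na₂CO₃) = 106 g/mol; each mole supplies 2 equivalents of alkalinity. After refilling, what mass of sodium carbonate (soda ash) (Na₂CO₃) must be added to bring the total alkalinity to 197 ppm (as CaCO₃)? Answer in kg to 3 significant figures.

6.52 kg

After draining 23% and refilling: 212 × 0.77 + 44 × 0.23 = 173.36 ppm.
Deficit to target: 197 − 173.36 = 23.64 mg/L.
As CaCO₃: 23.64 mg/L × 260,000 L = 6146 g; ÷ 50 g/eq ÷ 2 = 61.46 mol Na₂CO₃.
Mass: 61.46 × 106 = 6515 g.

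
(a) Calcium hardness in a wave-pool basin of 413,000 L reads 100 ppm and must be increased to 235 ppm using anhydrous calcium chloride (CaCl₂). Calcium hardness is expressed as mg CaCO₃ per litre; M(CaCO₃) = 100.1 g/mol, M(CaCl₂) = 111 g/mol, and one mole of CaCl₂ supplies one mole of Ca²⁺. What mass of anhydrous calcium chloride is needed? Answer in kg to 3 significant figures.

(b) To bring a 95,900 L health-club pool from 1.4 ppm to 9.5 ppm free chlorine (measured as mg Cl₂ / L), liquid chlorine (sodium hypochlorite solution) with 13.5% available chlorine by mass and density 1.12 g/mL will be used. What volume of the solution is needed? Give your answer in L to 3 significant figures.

(a) Hardness to add: (235 − 100) = 135 mg/L as CaCO₃ × 413,000 L = 55,760 g as CaCO₃.
(a) Moles of Ca²⁺ (1 mol Ca²⁺ ≡ 1 mol CaCO₃): 55,760 / 100.1 g/mol = 557 mol.
(a) Mass of CaCl₂: 557 × 111 = 61,830 g.

(b) Chlorine deficit: 9.5 − 1.4 = 8.1 ppm = 8.1 mg/L as Cl₂.
(b) Cl₂ equivalent needed: 8.1 mg/L × 95,900 L = 776,800 mg = 776.8 g.
(b) Product at 13.5% available chlorine: 776.8 / 0.135 = 5754 g.
(b) Volume at density 1.12 g/mL: 5754 g ÷ 1.12 g/mL = 5137 mL.

(a) 61.8 kg; (b) 5.14 L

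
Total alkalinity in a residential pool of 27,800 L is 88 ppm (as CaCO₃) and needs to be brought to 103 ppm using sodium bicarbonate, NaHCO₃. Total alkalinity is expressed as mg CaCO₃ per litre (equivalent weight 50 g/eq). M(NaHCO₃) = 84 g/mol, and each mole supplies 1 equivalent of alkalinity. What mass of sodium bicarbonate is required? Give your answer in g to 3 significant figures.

701 g

Alkalinity to add: (103 − 88) = 15 mg/L as CaCO₃ × 27,800 L = 417 g as CaCO₃.
Equivalents: 417 g ÷ 50 g/eq = 8.34 eq.
NaHCO₃ supplies 1 eq per mole → 8.34 mol.
Mass: 8.34 mol × 84 g/mol = 700.6 g.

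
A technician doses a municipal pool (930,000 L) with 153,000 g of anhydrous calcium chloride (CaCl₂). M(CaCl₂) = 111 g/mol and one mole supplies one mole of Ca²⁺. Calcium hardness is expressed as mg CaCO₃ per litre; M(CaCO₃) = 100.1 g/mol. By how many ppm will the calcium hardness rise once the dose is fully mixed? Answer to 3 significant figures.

148 ppm

Moles of Ca²⁺: 153,000 g ÷ 111 g/mol = 1378 mol.
As CaCO₃: 1378 mol × 100.1 g/mol = 138,000 g.
Rise: 138,000 g / 930,000 L × 1000 = 148.4 mg/L.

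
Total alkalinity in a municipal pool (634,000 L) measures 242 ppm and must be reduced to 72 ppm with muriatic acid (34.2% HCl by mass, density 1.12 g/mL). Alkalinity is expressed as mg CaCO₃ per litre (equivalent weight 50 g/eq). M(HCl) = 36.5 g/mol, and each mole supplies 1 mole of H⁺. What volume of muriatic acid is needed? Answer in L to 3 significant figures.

205 L

Alkalinity to neutralize: (242 − 72) = 170 mg/L as CaCO₃ × 634,000 L = 107,800 g as CaCO₃.
Equivalents of H⁺ required: 107,800 ÷ 50 g/eq = 2156 eq = 2156 mol HCl.
Mass of HCl: 2156 × 36.5 = 78,680 g.
Mass of 34.2% solution: 78,680 / 0.342 = 230,100 g.
Volume: 230,100 g ÷ 1.12 g/mL = 205,400 mL.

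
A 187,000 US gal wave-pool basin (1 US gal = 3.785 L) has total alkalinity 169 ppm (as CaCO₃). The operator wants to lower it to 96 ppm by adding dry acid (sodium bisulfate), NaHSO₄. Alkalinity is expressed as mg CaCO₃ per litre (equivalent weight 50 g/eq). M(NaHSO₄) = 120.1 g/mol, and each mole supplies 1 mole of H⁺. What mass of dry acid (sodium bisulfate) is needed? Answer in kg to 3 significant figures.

124 kg

Volume: 187,000 US gal × 3.785 L/gal = 707,795 L.
Alkalinity to neutralize: (169 − 96) = 73 mg/L as CaCO₃ × 707,795 L = 51,670 g as CaCO₃.
Equivalents of H⁺ required: 51,670 ÷ 50 g/eq = 1033 eq = 1033 mol NaHSO₄.
Mass of NaHSO₄: 1033 × 120.1 = 124,100 g.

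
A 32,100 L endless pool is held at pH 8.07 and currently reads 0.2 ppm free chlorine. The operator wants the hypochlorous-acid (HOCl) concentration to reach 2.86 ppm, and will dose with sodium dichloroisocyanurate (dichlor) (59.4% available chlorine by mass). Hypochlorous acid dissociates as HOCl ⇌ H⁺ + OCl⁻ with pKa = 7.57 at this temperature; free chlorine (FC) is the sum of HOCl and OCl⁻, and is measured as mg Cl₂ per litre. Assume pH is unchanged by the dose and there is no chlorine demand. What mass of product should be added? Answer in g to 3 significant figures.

632 g

[OCl⁻]/[HOCl] = 10^(pH − pKa) = 10^(8.07 − 7.57) = 3.162; fraction as HOCl = 1/(1 + 3.162) = 0.2403.
Free chlorine required for 2.86 ppm HOCl: 2.86 / 0.2403 = 11.9 ppm.
FC to add: 11.9 − 0.2 = 11.7 mg/L as Cl₂.
Cl₂ equivalent: 11.7 mg/L × 32,100 L = 375.7 g.
Product at 59.4% available Cl: 375.7 / 0.594 = 632.5 g.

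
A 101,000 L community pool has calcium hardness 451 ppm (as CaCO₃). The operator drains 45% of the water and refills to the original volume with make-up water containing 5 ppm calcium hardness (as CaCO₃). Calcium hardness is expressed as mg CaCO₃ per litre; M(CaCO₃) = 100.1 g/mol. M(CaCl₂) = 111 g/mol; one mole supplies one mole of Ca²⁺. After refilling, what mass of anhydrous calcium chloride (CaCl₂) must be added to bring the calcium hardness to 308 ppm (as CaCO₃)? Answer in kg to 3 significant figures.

6.46 kg

After draining 45% and refilling: 451 × 0.55 + 5 × 0.45 = 250.3 ppm.
Deficit to target: 308 − 250.3 = 57.7 mg/L.
As CaCO₃: 57.7 mg/L × 101,000 L = 5828 g; ÷ 100.1 = 58.22 mol Ca²⁺.
Mass: 58.22 × 111 = 6462 g.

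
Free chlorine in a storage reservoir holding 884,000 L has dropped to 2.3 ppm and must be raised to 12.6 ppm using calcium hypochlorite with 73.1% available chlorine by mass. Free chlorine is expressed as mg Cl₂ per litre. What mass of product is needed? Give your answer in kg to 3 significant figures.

12.5 kg

Chlorine deficit: 12.6 − 2.3 = 10.3 ppm = 10.3 mg/L as Cl₂.
Cl₂ equivalent needed: 10.3 mg/L × 884,000 L = 9,105,000 mg = 9105 g.
Product at 73.1% available chlorine: 9105 / 0.731 = 12,460 g.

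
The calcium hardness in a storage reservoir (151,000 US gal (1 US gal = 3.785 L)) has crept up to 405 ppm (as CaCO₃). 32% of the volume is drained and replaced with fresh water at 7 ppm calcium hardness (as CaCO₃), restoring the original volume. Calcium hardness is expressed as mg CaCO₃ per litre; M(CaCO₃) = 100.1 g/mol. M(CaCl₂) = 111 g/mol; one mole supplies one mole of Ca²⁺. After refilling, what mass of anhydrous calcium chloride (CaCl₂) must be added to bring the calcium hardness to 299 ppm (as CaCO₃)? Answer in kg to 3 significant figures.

Volume: 151,000 US gal × 3.785 L/gal = 571,535 L.
After draining 32% and refilling: 405 × 0.68 + 7 × 0.32 = 277.64 ppm.
Deficit to target: 299 − 277.64 = 21.36 mg/L.
As CaCO₃: 21.36 mg/L × 571,535 L = 12,210 g; ÷ 100.1 = 122 mol Ca²⁺.
Mass: 122 × 111 = 13,540 g.

13.5 kg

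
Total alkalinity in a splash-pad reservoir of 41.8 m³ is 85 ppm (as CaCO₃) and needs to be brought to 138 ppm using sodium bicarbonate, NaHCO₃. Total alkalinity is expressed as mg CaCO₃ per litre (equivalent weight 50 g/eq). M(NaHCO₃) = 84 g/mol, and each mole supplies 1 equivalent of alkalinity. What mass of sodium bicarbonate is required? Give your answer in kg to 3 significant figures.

Volume: 41.8 m³ = 41,800 L.
Alkalinity to add: (138 − 85) = 53 mg/L as CaCO₃ × 41,800 L = 2215 g as CaCO₃.
Equivalents: 2215 g ÷ 50 g/eq = 44.31 eq.
NaHCO₃ supplies 1 eq per mole → 44.31 mol.
Mass: 44.31 mol × 84 g/mol = 3722 g.

3.72 kg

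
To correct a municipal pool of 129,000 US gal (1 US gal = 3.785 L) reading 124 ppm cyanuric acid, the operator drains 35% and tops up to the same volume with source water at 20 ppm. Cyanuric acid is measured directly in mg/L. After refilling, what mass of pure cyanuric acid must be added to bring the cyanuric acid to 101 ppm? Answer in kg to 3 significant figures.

Volume: 129,000 US gal × 3.785 L/gal = 488,265 L.
After draining 35% and refilling: 124 × 0.65 + 20 × 0.35 = 87.6 ppm.
Deficit to target: 101 − 87.6 = 13.4 mg/L.
Mass: 13.4 mg/L × 488,265 L = 6543 g cyanuric acid.

6.54 kg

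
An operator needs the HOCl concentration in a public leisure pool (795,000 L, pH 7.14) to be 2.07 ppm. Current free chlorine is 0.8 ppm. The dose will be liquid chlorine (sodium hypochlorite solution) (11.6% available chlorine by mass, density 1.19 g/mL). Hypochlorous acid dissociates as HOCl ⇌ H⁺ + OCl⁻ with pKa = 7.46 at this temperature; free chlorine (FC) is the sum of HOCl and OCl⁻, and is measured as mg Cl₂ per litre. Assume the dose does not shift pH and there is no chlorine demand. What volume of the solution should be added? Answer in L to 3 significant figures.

13.0 L

[OCl⁻]/[HOCl] = 10^(pH − pKa) = 10^(7.14 − 7.46) = 0.4786; fraction as HOCl = 1/(1 + 0.4786) = 0.6763.
Free chlorine required for 2.07 ppm HOCl: 2.07 / 0.6763 = 3.061 ppm.
FC to add: 3.061 − 0.8 = 2.261 mg/L as Cl₂.
Cl₂ equivalent: 2.261 mg/L × 795,000 L = 1797 g.
Product at 11.6% available Cl: 1797 / 0.116 = 15,490 g.
Volume: 15,490 g ÷ 1.19 g/mL = 13,020 mL.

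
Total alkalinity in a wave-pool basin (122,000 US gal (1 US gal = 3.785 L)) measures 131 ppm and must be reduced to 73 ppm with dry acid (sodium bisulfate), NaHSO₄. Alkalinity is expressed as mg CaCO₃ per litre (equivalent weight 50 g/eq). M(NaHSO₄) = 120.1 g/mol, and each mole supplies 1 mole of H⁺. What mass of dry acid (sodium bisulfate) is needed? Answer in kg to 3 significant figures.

Volume: 122,000 US gal × 3.785 L/gal = 461,770 L.
Alkalinity to neutralize: (131 − 73) = 58 mg/L as CaCO₃ × 461,770 L = 26,780 g as CaCO₃.
Equivalents of H⁺ required: 26,780 ÷ 50 g/eq = 535.7 eq = 535.7 mol NaHSO₄.
Mass of NaHSO₄: 535.7 × 120.1 = 64,330 g.

64.3 kg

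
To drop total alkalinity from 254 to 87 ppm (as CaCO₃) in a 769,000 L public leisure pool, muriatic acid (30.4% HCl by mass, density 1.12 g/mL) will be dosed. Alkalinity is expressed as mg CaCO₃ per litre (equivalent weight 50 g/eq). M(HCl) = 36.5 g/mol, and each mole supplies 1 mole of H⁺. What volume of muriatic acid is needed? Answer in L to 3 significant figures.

275 L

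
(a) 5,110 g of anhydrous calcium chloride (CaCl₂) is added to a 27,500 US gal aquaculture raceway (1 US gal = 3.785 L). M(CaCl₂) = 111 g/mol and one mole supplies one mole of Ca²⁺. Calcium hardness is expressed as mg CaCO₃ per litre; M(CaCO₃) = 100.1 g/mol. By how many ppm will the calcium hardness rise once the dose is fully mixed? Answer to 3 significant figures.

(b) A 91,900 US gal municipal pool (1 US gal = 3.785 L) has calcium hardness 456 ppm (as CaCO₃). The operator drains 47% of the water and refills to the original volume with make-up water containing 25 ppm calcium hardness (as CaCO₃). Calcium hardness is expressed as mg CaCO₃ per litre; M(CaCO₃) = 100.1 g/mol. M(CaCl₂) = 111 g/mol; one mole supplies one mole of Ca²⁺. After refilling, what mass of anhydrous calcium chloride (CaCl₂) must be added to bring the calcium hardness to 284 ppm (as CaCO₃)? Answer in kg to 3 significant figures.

(a) 44.3 ppm; (b) 11.8 kg

(a) Volume: 27,500 US gal × 3.785 L/gal = 104,088 L.
(a) Moles of Ca²⁺: 5,110 g ÷ 111 g/mol = 46.04 mol.
(a) As CaCO₃: 46.04 mol × 100.1 g/mol = 4608 g.
(a) Rise: 4608 g / 104,088 L × 1000 = 44.27 mg/L.

(b) Volume: 91,900 US gal × 3.785 L/gal = 347,842 L.
(b) After draining 47% and refilling: 456 × 0.53 + 25 × 0.47 = 253.43 ppm.
(b) Deficit to target: 284 − 253.43 = 30.57 mg/L.
(b) As CaCO₃: 30.57 mg/L × 347,842 L = 10,630 g; ÷ 100.1 = 106.2 mol Ca²⁺.
(b) Mass: 106.2 × 111 = 11,790 g.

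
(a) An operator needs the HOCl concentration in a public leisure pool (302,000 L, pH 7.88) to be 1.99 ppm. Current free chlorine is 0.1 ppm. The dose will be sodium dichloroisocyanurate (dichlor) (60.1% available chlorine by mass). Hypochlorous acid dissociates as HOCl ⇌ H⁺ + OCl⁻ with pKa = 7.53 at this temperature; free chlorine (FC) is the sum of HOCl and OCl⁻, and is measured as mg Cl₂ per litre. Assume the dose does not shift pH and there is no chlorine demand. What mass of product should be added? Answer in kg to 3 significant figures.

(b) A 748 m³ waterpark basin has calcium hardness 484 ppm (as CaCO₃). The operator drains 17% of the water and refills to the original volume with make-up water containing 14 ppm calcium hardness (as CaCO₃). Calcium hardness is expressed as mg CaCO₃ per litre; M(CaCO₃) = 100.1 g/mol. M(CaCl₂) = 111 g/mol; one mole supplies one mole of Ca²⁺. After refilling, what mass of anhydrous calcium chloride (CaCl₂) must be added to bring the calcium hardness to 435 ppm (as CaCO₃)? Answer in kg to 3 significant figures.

(a) [OCl⁻]/[HOCl] = 10^(pH − pKa) = 10^(7.88 − 7.53) = 2.239; fraction as HOCl = 1/(1 + 2.239) = 0.3088.
(a) Free chlorine required for 1.99 ppm HOCl: 1.99 / 0.3088 = 6.445 ppm.
(a) FC to add: 6.445 − 0.1 = 6.345 mg/L as Cl₂.
(a) Cl₂ equivalent: 6.345 mg/L × 302,000 L = 1916 g.
(a) Product at 60.1% available Cl: 1916 / 0.601 = 3188 g.

(b) Volume: 748 m³ = 748,000 L.
(b) After draining 17% and refilling: 484 × 0.83 + 14 × 0.17 = 404.1 ppm.
(b) Deficit to target: 435 − 404.1 = 30.9 mg/L.
(b) As CaCO₃: 30.9 mg/L × 748,000 L = 23,110 g; ÷ 100.1 = 230.9 mol Ca²⁺.
(b) Mass: 230.9 × 111 = 25,630 g.

(a) 3.19 kg; (b) 25.6 kg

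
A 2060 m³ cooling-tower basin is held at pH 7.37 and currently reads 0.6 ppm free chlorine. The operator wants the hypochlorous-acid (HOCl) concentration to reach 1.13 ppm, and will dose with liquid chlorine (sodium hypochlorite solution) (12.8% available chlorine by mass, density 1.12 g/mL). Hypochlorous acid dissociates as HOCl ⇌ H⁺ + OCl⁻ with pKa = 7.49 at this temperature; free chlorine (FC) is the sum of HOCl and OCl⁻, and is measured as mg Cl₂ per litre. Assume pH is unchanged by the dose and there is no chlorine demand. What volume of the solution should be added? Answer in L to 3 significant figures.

19.9 L

Volume: 2060 m³ = 2,060,000 L.
[OCl⁻]/[HOCl] = 10^(pH − pKa) = 10^(7.37 − 7.49) = 0.7586; fraction as HOCl = 1/(1 + 0.7586) = 0.5686.
Free chlorine required for 1.13 ppm HOCl: 1.13 / 0.5686 = 1.987 ppm.
FC to add: 1.987 − 0.6 = 1.387 mg/L as Cl₂.
Cl₂ equivalent: 1.387 mg/L × 2,060,000 L = 2858 g.
Product at 12.8% available Cl: 2858 / 0.128 = 22,330 g.
Volume: 22,330 g ÷ 1.12 g/mL = 19,930 mL.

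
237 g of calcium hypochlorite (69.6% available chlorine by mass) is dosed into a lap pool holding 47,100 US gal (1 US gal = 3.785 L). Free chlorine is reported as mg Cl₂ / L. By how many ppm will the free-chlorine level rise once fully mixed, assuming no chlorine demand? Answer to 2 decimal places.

0.93 ppm

Volume: 47,100 US gal × 3.785 L/gal = 178,274 L.
Available chlorine delivered: 237 g × 0.696 = 165 g as Cl₂.
Concentration rise: 165 g / 178,274 L = 0.9253 mg/L = 0.93 ppm.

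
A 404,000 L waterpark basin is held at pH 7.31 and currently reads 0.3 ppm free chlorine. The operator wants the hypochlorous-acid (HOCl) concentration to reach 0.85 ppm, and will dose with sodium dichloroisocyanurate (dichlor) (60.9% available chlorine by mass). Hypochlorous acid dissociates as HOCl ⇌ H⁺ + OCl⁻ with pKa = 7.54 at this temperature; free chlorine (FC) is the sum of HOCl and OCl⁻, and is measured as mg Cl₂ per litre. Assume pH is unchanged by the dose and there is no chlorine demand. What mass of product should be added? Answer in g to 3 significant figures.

[OCl⁻]/[HOCl] = 10^(pH − pKa) = 10^(7.31 − 7.54) = 0.5888; fraction as HOCl = 1/(1 + 0.5888) = 0.6294.
Free chlorine required for 0.85 ppm HOCl: 0.85 / 0.6294 = 1.351 ppm.
FC to add: 1.351 − 0.3 = 1.051 mg/L as Cl₂.
Cl₂ equivalent: 1.051 mg/L × 404,000 L = 424.4 g.
Product at 60.9% available Cl: 424.4 / 0.609 = 696.9 g.

697 g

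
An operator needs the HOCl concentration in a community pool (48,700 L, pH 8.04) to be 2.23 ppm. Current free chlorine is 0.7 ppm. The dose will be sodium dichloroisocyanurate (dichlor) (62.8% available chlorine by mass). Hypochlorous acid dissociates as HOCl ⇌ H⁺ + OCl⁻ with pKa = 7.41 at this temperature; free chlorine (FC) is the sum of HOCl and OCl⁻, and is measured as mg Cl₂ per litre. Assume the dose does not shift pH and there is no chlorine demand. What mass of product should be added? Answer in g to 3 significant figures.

856 g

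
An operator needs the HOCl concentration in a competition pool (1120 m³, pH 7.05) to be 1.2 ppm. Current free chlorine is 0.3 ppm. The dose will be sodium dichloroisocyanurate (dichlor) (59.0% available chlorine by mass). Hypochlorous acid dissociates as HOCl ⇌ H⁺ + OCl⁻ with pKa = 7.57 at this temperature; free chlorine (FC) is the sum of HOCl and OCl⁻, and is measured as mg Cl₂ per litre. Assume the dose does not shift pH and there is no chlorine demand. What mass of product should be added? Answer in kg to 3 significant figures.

2.40 kg

Volume: 1120 m³ = 1,120,000 L.
[OCl⁻]/[HOCl] = 10^(pH − pKa) = 10^(7.05 − 7.57) = 0.302; fraction as HOCl = 1/(1 + 0.302) = 0.7681.
Free chlorine required for 1.2 ppm HOCl: 1.2 / 0.7681 = 1.562 ppm.
FC to add: 1.562 − 0.3 = 1.262 mg/L as Cl₂.
Cl₂ equivalent: 1.262 mg/L × 1,120,000 L = 1414 g.
Product at 59.0% available Cl: 1414 / 0.59 = 2396 g.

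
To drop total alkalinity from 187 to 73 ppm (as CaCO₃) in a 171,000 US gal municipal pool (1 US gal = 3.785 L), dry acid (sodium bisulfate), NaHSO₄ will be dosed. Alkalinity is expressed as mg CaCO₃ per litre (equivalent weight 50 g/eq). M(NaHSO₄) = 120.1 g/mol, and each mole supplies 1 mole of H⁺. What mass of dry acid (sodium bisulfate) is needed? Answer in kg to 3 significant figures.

177 kg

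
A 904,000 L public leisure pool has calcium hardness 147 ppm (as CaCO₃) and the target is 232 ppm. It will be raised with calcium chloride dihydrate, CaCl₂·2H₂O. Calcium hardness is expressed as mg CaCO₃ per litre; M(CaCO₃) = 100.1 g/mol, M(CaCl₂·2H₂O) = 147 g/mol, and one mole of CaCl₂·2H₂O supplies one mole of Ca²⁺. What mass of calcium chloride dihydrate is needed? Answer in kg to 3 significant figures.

113 kg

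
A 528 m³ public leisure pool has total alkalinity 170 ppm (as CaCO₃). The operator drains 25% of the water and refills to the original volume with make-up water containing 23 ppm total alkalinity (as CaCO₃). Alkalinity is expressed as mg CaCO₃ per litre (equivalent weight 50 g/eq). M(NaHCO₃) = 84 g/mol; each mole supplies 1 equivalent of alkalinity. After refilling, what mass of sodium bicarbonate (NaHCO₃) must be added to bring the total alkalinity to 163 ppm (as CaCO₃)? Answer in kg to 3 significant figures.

Volume: 528 m³ = 528,000 L.
After draining 25% and refilling: 170 × 0.75 + 23 × 0.25 = 133.25 ppm.
Deficit to target: 163 − 133.25 = 29.75 mg/L.
As CaCO₃: 29.75 mg/L × 528,000 L = 15,710 g; ÷ 50 g/eq ÷ 1 = 314.2 mol NaHCO₃.
Mass: 314.2 × 84 = 26,390 g.

26.4 kg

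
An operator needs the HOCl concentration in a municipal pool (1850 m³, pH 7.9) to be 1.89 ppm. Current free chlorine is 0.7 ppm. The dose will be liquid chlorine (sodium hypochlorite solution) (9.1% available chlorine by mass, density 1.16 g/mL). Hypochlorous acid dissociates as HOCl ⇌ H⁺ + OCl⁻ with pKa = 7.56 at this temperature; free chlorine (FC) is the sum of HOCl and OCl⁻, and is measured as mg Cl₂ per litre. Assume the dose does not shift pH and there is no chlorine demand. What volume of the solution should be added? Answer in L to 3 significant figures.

93.3 L

Volume: 1850 m³ = 1,850,000 L.
[OCl⁻]/[HOCl] = 10^(pH − pKa) = 10^(7.9 − 7.56) = 2.188; fraction as HOCl = 1/(1 + 2.188) = 0.3137.
Free chlorine required for 1.89 ppm HOCl: 1.89 / 0.3137 = 6.025 ppm.
FC to add: 6.025 − 0.7 = 5.325 mg/L as Cl₂.
Cl₂ equivalent: 5.325 mg/L × 1,850,000 L = 9851 g.
Product at 9.1% available Cl: 9851 / 0.091 = 108,300 g.
Volume: 108,300 g ÷ 1.16 g/mL = 93,320 mL.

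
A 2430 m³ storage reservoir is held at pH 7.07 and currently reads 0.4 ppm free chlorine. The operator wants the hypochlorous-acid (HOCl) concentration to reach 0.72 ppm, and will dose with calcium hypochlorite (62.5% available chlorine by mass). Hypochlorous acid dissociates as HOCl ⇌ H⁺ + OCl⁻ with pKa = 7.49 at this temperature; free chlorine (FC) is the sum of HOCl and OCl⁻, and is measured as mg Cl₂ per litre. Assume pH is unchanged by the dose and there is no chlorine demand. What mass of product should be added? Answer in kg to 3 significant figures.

Volume: 2430 m³ = 2,430,000 L.
[OCl⁻]/[HOCl] = 10^(pH − pKa) = 10^(7.07 − 7.49) = 0.3802; fraction as HOCl = 1/(1 + 0.3802) = 0.7245.
Free chlorine required for 0.72 ppm HOCl: 0.72 / 0.7245 = 0.9937 ppm.
FC to add: 0.9937 − 0.4 = 0.5937 mg/L as Cl₂.
Cl₂ equivalent: 0.5937 mg/L × 2,430,000 L = 1443 g.
Product at 62.5% available Cl: 1443 / 0.625 = 2308 g.

2.31 kg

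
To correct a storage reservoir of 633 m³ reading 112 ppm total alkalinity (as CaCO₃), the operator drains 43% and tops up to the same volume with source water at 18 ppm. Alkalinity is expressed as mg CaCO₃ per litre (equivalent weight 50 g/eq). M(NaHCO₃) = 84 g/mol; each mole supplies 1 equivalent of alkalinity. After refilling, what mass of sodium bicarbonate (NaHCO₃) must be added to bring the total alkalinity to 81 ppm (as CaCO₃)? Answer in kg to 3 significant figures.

10.0 kg

Volume: 633 m³ = 633,000 L.
After draining 43% and refilling: 112 × 0.57 + 18 × 0.43 = 71.58 ppm.
Deficit to target: 81 − 71.58 = 9.42 mg/L.
As CaCO₃: 9.42 mg/L × 633,000 L = 5963 g; ÷ 50 g/eq ÷ 1 = 119.3 mol NaHCO₃.
Mass: 119.3 × 84 = 10,020 g.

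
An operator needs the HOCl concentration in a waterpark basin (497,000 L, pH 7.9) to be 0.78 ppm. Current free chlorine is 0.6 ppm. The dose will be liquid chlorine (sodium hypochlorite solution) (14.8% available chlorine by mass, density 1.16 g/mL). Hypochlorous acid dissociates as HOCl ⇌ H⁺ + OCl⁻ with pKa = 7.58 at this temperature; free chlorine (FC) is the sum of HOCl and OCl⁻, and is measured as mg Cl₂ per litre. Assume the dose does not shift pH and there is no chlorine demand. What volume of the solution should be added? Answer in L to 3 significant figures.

5.24 L

[OCl⁻]/[HOCl] = 10^(pH − pKa) = 10^(7.9 − 7.58) = 2.089; fraction as HOCl = 1/(1 + 2.089) = 0.3237.
Free chlorine required for 0.78 ppm HOCl: 0.78 / 0.3237 = 2.41 ppm.
FC to add: 2.41 − 0.6 = 1.81 mg/L as Cl₂.
Cl₂ equivalent: 1.81 mg/L × 497,000 L = 899.4 g.
Product at 14.8% available Cl: 899.4 / 0.148 = 6077 g.
Volume: 6077 g ÷ 1.16 g/mL = 5239 mL.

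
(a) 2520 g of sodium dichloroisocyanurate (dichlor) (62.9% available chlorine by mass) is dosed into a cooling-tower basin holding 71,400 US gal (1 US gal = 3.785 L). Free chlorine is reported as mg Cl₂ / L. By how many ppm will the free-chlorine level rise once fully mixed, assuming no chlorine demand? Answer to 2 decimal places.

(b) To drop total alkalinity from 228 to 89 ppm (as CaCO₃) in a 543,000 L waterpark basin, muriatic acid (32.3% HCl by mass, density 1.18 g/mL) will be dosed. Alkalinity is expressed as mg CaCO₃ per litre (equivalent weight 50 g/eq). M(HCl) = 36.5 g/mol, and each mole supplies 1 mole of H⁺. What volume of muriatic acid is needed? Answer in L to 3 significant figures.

(a) Volume: 71,400 US gal × 3.785 L/gal = 270,249 L.
(a) Available chlorine delivered: 2520 g × 0.629 = 1585 g as Cl₂.
(a) Concentration rise: 1585 g / 270,249 L = 5.865 mg/L = 5.87 ppm.

(b) Alkalinity to neutralize: (228 − 89) = 139 mg/L as CaCO₃ × 543,000 L = 75,480 g as CaCO₃.
(b) Equivalents of H⁺ required: 75,480 ÷ 50 g/eq = 1510 eq = 1510 mol HCl.
(b) Mass of HCl: 1510 × 36.5 = 55,100 g.
(b) Mass of 32.3% solution: 55,100 / 0.323 = 170,600 g.
(b) Volume: 170,600 g ÷ 1.18 g/mL = 144,600 mL.

(a) 5.87 ppm; (b) 145 L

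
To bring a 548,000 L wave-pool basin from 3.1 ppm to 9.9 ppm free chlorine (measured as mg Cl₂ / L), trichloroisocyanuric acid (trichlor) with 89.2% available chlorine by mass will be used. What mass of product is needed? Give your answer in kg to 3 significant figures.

4.18 kg

Chlorine deficit: 9.9 − 3.1 = 6.8 ppm = 6.8 mg/L as Cl₂.
Cl₂ equivalent needed: 6.8 mg/L × 548,000 L = 3,726,000 mg = 3726 g.
Product at 89.2% available chlorine: 3726 / 0.892 = 4178 g.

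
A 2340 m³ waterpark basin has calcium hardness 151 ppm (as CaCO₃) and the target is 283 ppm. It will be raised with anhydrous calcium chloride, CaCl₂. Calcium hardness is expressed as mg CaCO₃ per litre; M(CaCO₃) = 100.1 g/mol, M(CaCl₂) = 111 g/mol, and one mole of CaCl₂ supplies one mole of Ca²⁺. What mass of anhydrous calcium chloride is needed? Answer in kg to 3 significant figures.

Volume: 2340 m³ = 2,340,000 L.
Hardness to add: (283 − 151) = 132 mg/L as CaCO₃ × 2,340,000 L = 308,900 g as CaCO₃.
Moles of Ca²⁺ (1 mol Ca²⁺ ≡ 1 mol CaCO₃): 308,900 / 100.1 g/mol = 3086 mol.
Mass of CaCl₂: 3086 × 111 = 342,500 g.

343 kg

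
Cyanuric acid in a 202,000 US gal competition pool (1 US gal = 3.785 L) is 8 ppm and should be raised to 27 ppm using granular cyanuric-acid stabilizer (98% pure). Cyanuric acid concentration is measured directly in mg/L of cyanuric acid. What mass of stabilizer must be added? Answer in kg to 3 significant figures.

14.8 kg

Volume: 202,000 US gal × 3.785 L/gal = 764,570 L.
CYA to add: (27 − 8) = 19 mg/L × 764,570 L = 14,530 g cyanuric acid.
At 98% purity: 14,530 / 0.98 = 14,820 g product.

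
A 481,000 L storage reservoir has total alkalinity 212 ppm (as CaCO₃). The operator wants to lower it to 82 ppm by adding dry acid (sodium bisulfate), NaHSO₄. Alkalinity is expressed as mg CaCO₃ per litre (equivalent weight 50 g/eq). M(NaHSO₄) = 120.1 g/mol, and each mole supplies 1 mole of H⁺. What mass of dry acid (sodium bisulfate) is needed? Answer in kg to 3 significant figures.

150 kg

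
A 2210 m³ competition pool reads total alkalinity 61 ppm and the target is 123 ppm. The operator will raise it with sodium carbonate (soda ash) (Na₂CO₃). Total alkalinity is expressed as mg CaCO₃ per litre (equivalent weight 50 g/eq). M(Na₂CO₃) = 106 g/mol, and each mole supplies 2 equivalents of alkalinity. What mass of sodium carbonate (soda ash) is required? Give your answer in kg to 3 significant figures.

145 kg

Volume: 2210 m³ = 2,210,000 L.
Alkalinity to add: (123 − 61) = 62 mg/L as CaCO₃ × 2,210,000 L = 137,000 g as CaCO₃.
Equivalents: 137,000 g ÷ 50 g/eq = 2740 eq.
Each mole of Na₂CO₃ supplies 2 eq, so 2740 / 2 = 1370 mol.
Mass: 1370 mol × 106 g/mol = 145,200 g.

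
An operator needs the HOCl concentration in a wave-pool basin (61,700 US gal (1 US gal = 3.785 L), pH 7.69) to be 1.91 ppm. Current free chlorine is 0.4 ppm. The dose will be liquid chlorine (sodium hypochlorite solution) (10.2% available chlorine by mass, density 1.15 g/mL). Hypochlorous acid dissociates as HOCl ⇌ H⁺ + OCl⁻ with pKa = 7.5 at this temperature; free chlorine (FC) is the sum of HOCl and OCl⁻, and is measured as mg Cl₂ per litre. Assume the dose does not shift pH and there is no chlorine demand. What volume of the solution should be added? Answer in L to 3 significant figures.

8.90 L

Volume: 61,700 US gal × 3.785 L/gal = 233,534 L.
[OCl⁻]/[HOCl] = 10^(pH − pKa) = 10^(7.69 − 7.5) = 1.549; fraction as HOCl = 1/(1 + 1.549) = 0.3923.
Free chlorine required for 1.91 ppm HOCl: 1.91 / 0.3923 = 4.868 ppm.
FC to add: 4.868 − 0.4 = 4.468 mg/L as Cl₂.
Cl₂ equivalent: 4.468 mg/L × 233,534 L = 1043 g.
Product at 10.2% available Cl: 1043 / 0.102 = 10,230 g.
Volume: 10,230 g ÷ 1.15 g/mL = 8896 mL.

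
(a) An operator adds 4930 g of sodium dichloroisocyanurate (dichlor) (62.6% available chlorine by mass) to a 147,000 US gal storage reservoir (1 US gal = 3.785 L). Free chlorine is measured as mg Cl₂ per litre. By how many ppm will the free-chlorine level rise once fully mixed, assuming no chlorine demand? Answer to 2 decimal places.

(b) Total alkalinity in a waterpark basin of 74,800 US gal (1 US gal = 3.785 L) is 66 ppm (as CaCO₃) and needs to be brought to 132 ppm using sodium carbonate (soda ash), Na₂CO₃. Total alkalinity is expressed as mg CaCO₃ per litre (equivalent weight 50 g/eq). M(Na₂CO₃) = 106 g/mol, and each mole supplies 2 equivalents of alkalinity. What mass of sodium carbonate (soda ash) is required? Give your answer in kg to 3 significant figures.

(a) Volume: 147,000 US gal × 3.785 L/gal = 556,395 L.
(a) Available chlorine delivered: 4930 g × 0.626 = 3086 g as Cl₂.
(a) Concentration rise: 3086 g / 556,395 L = 5.547 mg/L = 5.55 ppm.

(b) Volume: 74,800 US gal × 3.785 L/gal = 283,118 L.
(b) Alkalinity to add: (132 − 66) = 66 mg/L as CaCO₃ × 283,118 L = 18,690 g as CaCO₃.
(b) Equivalents: 18,690 g ÷ 50 g/eq = 373.7 eq.
(b) Each mole of Na₂CO₃ supplies 2 eq, so 373.7 / 2 = 186.9 mol.
(b) Mass: 186.9 mol × 106 g/mol = 19,810 g.

(a) 5.55 ppm; (b) 19.8 kg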